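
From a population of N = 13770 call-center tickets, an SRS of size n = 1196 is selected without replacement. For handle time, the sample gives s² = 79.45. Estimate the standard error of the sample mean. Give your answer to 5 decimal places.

Under SRS without replacement, Var(ȳ) = (1 − f)·s²/n with f = n/N = 1196/13770 = 0.08685548.
Var(ȳ) = (1 − 0.08685548)·79.45/1196 = 0.91314452·0.066429766 = 0.060659976.
SE(ȳ) = √(0.060659976) = 0.24629.

0.24629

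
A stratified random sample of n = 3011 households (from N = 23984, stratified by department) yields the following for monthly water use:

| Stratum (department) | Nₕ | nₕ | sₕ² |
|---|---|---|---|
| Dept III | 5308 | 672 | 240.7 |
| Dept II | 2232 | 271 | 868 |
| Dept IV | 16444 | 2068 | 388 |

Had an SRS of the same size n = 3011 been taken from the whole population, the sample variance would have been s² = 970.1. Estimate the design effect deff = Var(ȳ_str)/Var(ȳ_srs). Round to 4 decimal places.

0.4146

Var(ȳ_str) = Σ Wₕ²(1−fₕ)sₕ²/nₕ with Wₕ = Nₕ/23984:
  Dept III: (5308/23984)²·(1−672/5308)·240.7/672 = 0.015322793
  Dept II: (2232/23984)²·(1−271/2232)·868/271 = 0.024371316
  Dept IV: (16444/23984)²·(1−2068/16444)·388/2068 = 0.077105169
  → Var(ȳ_str) = 0.11679928.
Var(ȳ_srs) = (1 − 3011/23984)·970.1/3011 = 0.28173752.
deff = 0.11679928 / 0.28173752 = 0.4146.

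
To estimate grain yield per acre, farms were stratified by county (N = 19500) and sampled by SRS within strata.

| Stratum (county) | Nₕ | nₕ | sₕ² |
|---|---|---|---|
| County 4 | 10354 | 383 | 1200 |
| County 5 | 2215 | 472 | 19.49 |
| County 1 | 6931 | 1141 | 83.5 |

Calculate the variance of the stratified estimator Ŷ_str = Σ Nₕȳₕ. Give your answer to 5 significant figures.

Var(Ŷ_str) = Σₕ Nₕ²(1 − fₕ)sₕ²/nₕ.
County 4: 10354²·(1 − 383/10354)·1200/383 = 3.2346653 × 10^8.
County 5: 2215²·(1 − 472/2215)·19.49/472 = 159419.32.
County 1: 6931²·(1 − 1141/6931)·83.5/1141 = 2.9368062 × 10^6.
Sum = 3.2656276 × 10^8.

3.2656 × 10^8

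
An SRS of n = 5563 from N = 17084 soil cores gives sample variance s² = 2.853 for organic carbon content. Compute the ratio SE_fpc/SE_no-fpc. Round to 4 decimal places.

f = n/N = 5563/17084 = 0.32562632.
SE_no-fpc = √(s²/n) = 0.022646253; SE_fpc = √((1−f)s²/n) = 0.018597162.
Ratio = √(1−f) = 0.82120258.

0.8212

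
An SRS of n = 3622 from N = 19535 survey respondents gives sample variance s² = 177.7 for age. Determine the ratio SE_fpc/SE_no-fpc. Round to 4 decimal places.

0.9025

f = n/N = 3622/19535 = 0.18541080.
SE_no-fpc = √(s²/n) = 0.22149784; SE_fpc = √((1−f)s²/n) = 0.19991198.
Ratio = √(1−f) = 0.90254595.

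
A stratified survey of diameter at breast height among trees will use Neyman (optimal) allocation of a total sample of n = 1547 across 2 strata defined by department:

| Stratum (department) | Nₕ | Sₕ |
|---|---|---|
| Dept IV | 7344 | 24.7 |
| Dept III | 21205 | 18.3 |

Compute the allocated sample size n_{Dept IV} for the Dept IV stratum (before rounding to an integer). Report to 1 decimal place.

Neyman allocation: nₕ = n·NₕSₕ / Σⱼ NⱼSⱼ.
Σ NⱼSⱼ = 7344·24.7 + 21205·18.3 = 569448.3.
n_{Dept IV} = 1547·7344·24.7 / 569448.3 = 492.8.

492.8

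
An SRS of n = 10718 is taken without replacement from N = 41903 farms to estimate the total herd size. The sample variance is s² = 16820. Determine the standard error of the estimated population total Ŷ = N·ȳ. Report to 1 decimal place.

Var(Ŷ) = N²·Var(ȳ) = N²·(1 − n/N)·s²/n.
f = 10718/41903 = 0.25578121; Var(ȳ) = 0.74421879·16820/10718 = 1.1679194.
Var(Ŷ) = 41903² · 1.1679194 = 2.0507046 × 10^9.
SE(Ŷ) = √(2.0507046 × 10^9) = 45284.7.

45284.7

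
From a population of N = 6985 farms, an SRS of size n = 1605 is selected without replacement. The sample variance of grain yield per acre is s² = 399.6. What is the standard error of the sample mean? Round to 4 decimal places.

Under SRS without replacement, Var(ȳ) = (1 − f)·s²/n with f = n/N = 1605/6985 = 0.22977810.
Var(ȳ) = (1 − 0.22977810)·399.6/1605 = 0.77022190·0.24897196 = 0.19176366.
SE(ȳ) = √(0.19176366) = 0.4379.

0.4379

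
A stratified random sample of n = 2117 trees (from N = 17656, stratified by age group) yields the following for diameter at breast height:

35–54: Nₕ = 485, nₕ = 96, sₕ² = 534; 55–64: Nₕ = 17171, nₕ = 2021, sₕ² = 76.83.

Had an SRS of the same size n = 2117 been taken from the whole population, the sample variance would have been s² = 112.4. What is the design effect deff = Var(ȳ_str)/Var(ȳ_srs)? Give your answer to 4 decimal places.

Var(ȳ_str) = Σ Wₕ²(1−fₕ)sₕ²/nₕ with Wₕ = Nₕ/17656:
  35–54: (485/17656)²·(1−96/485)·534/96 = 0.0033664853
  55–64: (17171/17656)²·(1−2021/17171)·76.83/2021 = 0.031724012
  → Var(ȳ_str) = 0.035090497.
Var(ȳ_srs) = (1 − 2117/17656)·112.4/2117 = 0.046727893.
deff = 0.035090497 / 0.046727893 = 0.7510.

0.7510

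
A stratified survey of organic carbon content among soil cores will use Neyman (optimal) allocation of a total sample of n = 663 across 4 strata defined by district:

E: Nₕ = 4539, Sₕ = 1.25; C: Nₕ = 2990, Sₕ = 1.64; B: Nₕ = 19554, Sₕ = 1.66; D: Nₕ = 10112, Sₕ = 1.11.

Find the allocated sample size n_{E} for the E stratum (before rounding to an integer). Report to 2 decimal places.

Neyman allocation: nₕ = n·NₕSₕ / Σⱼ NⱼSⱼ.
Σ NⱼSⱼ = 4539·1.25 + 2990·1.64 + 19554·1.66 + 10112·1.11 = 54261.31.
n_{E} = 663·4539·1.25 / 54261.31 = 69.33.

69.33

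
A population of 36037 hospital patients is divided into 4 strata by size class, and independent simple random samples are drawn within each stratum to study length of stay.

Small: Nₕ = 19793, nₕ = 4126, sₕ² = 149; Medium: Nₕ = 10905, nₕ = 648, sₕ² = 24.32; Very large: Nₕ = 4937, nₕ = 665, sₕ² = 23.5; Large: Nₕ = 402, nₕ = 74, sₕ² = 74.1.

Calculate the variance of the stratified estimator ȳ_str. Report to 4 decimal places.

Var(ȳ_str) = Σₕ Wₕ²(1 − fₕ)sₕ²/nₕ with Wₕ = Nₕ/N, N = 36037.
Small: Wₕ = 0.54924106; term = 0.54924106²·(1 − 0.20845754)·149/4126 = 0.0086229775.
Medium: Wₕ = 0.30260566; term = 0.30260566²·(1 − 0.05942228)·24.32/648 = 0.003232491.
Very large: Wₕ = 0.13699809; term = 0.13699809²·(1 − 0.13469718)·23.5/665 = 5.7390939 × 10^-4.
Large: Wₕ = 0.01115520; term = 0.01115520²·(1 − 0.18407960)·74.1/74 = 1.0166913 × 10^-4.
Sum = 0.012531047.

0.0125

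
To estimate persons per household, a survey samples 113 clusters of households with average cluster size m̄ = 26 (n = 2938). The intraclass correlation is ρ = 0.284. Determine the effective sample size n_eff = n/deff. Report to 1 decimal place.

deff = 1 + (26 − 1)·0.284 = 1 + 7.1 = 8.1.
n_eff = 2938 / 8.1 = 362.7.

362.7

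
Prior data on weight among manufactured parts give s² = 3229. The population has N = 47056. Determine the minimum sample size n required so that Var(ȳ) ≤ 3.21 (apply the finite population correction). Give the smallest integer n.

Without fpc, n₀ = s²/D = 3229/3.21 = 1005.9190.
With fpc, (1 − n/N)·s²/n ≤ D requires n ≥ n₀/(1 + n₀/N) = 1005.9190/(1 + 1005.9190/47056) = 984.8655.
Rounding up, n = 985.

985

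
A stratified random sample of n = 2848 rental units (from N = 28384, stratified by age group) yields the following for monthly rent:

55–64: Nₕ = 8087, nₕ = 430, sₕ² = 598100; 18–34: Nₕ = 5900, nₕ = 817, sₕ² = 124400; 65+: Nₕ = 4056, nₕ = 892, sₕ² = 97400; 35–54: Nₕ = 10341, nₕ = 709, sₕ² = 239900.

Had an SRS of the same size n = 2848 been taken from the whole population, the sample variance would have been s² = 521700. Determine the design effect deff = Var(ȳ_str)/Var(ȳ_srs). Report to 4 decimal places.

Var(ȳ_str) = Σ Wₕ²(1−fₕ)sₕ²/nₕ with Wₕ = Nₕ/28384:
  55–64: (8087/28384)²·(1−430/8087)·598100/430 = 106.90653
  18–34: (5900/28384)²·(1−817/5900)·124400/817 = 5.667914
  65+: (4056/28384)²·(1−892/4056)·97400/892 = 1.7393274
  35–54: (10341/28384)²·(1−709/10341)·239900/709 = 41.832693
  → Var(ȳ_str) = 156.14646.
Var(ȳ_srs) = (1 − 2848/28384)·521700/2848 = 164.80111.
deff = 156.14646 / 164.80111 = 0.9475.

0.9475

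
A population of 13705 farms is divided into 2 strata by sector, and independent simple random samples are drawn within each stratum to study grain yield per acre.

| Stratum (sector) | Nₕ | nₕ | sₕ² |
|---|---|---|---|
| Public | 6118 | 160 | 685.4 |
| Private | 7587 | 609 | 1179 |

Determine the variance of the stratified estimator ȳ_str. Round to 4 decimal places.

1.3770

Var(ȳ_str) = Σₕ Wₕ²(1 − fₕ)sₕ²/nₕ with Wₕ = Nₕ/N, N = 13705.
Public: Wₕ = 0.44640642; term = 0.44640642²·(1 − 0.02615234)·685.4/160 = 0.83133489.
Private: Wₕ = 0.55359358; term = 0.55359358²·(1 − 0.08026888)·1179/609 = 0.54568182.
Sum = 1.3770167.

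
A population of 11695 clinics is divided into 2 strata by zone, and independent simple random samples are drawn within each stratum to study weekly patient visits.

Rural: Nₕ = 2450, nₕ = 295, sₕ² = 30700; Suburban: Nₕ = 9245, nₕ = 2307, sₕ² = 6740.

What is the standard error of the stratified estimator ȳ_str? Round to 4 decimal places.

Var(ȳ_str) = Σₕ Wₕ²(1 − fₕ)sₕ²/nₕ with Wₕ = Nₕ/N, N = 11695.
Rural: Wₕ = 0.20949124; term = 0.20949124²·(1 − 0.12040816)·30700/295 = 4.0172538.
Suburban: Wₕ = 0.79050876; term = 0.79050876²·(1 − 0.24954029)·6740/2307 = 1.3701025.
Sum = 5.3873563.
SE = √(5.3873563) = 2.3211.

2.3211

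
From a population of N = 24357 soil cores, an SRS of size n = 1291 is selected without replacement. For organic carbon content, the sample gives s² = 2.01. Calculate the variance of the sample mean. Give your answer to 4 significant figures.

0.001474

Under SRS without replacement, Var(ȳ) = (1 − f)·s²/n with f = n/N = 1291/24357 = 0.05300324.
Var(ȳ) = (1 − 0.05300324)·2.01/1291 = 0.94699676·0.0015569326 = 0.0014744101.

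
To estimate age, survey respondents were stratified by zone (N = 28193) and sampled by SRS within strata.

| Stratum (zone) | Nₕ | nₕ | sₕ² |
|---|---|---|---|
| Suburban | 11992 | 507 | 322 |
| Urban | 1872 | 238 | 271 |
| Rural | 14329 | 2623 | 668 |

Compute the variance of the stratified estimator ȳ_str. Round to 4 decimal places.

0.1682

Var(ȳ_str) = Σₕ Wₕ²(1 − fₕ)sₕ²/nₕ with Wₕ = Nₕ/N, N = 28193.
Suburban: Wₕ = 0.42535381; term = 0.42535381²·(1 − 0.04227819)·322/507 = 0.11004947.
Urban: Wₕ = 0.06639946; term = 0.06639946²·(1 − 0.12713675)·271/238 = 0.0043819523.
Rural: Wₕ = 0.50824673; term = 0.50824673²·(1 − 0.18305534)·668/2623 = 0.053742763.
Sum = 0.16817419.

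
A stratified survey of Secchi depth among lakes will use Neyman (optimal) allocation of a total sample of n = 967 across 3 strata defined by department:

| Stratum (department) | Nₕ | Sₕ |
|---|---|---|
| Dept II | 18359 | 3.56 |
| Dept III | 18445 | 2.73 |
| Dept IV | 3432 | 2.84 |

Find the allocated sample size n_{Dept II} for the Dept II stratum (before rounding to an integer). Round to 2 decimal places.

503.76

Neyman allocation: nₕ = n·NₕSₕ / Σⱼ NⱼSⱼ.
Σ NⱼSⱼ = 18359·3.56 + 18445·2.73 + 3432·2.84 = 125459.77.
n_{Dept II} = 967·18359·3.56 / 125459.77 = 503.76.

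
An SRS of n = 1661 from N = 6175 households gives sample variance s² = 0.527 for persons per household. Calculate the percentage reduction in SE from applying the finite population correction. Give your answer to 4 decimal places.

14.5008

f = n/N = 1661/6175 = 0.26898785.
SE_no-fpc = √(s²/n) = 0.01781232; SE_fpc = √((1−f)s²/n) = 0.0152294.
Ratio = √(1−f) = 0.85499248. Reduction = 100·(1 − 0.85499248) = 14.5008%.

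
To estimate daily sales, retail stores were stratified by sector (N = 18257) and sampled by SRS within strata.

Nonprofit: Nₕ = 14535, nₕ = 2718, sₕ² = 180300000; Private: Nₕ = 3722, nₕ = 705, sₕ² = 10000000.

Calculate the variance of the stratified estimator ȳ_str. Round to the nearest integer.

Var(ȳ_str) = Σₕ Wₕ²(1 − fₕ)sₕ²/nₕ with Wₕ = Nₕ/N, N = 18257.
Nonprofit: Wₕ = 0.79613299; term = 0.79613299²·(1 − 0.18699690)·180300000/2718 = 34182.964.
Private: Wₕ = 0.20386701; term = 0.20386701²·(1 − 0.18941429)·10000000/705 = 477.86336.
Sum = 34660.827.

34661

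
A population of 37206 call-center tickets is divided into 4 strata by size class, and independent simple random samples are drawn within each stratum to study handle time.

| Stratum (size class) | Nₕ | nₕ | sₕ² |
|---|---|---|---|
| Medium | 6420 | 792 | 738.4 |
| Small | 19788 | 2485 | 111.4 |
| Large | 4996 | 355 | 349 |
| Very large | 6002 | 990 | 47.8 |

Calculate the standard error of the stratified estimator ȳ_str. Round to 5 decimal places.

Var(ȳ_str) = Σₕ Wₕ²(1 − fₕ)sₕ²/nₕ with Wₕ = Nₕ/N, N = 37206.
Medium: Wₕ = 0.17255281; term = 0.17255281²·(1 − 0.12336449)·738.4/792 = 0.024334905.
Small: Wₕ = 0.53184970; term = 0.53184970²·(1 − 0.12558116)·111.4/2485 = 0.011088075.
Large: Wₕ = 0.13427942; term = 0.13427942²·(1 − 0.07105685)·349/355 = 0.016466644.
Very large: Wₕ = 0.16131807; term = 0.16131807²·(1 − 0.16494502)·47.8/990 = 0.0010492375.
Sum = 0.052938862.
SE = √(0.052938862) = 0.23008.

0.23008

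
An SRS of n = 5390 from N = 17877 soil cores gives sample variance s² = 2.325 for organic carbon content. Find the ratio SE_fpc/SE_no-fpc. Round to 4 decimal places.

0.8358

f = n/N = 5390/17877 = 0.30150473.
SE_no-fpc = √(s²/n) = 0.020769072; SE_fpc = √((1−f)s²/n) = 0.017357966.
Ratio = √(1−f) = 0.83576030.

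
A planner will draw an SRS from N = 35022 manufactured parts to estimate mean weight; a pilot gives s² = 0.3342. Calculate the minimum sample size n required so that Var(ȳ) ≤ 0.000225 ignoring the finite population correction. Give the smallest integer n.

1486

Without fpc, n₀ = s²/D = 0.3342/0.000225 = 1485.3333.
Rounding up, n = 1486.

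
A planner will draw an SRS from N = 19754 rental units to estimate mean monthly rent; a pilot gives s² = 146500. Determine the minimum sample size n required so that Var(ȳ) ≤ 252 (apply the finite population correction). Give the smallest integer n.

565

Without fpc, n₀ = s²/D = 146500/252 = 581.3492.
With fpc, (1 − n/N)·s²/n ≤ D requires n ≥ n₀/(1 + n₀/N) = 581.3492/(1 + 581.3492/19754) = 564.7295.
Rounding up, n = 565.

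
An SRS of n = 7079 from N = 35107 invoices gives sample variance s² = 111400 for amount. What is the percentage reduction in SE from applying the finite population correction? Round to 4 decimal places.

10.6490

f = n/N = 7079/35107 = 0.20164070.
SE_no-fpc = √(s²/n) = 3.9669492; SE_fpc = √((1−f)s²/n) = 3.544507.
Ratio = √(1−f) = 0.89350954. Reduction = 100·(1 − 0.89350954) = 10.6490%.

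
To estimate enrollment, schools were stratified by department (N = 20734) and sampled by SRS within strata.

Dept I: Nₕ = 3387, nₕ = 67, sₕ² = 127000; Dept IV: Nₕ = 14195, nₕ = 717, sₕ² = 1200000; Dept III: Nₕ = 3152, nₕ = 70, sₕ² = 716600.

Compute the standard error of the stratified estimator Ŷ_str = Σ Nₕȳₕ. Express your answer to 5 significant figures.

Var(Ŷ_str) = Σₕ Nₕ²(1 − fₕ)sₕ²/nₕ.
Dept I: 3387²·(1 − 67/3387)·127000/67 = 2.1314846 × 10^10.
Dept IV: 14195²·(1 − 717/14195)·1200000/717 = 3.2020119 × 10^11.
Dept III: 3152²·(1 − 70/3152)·716600/70 = 9.9448356 × 10^10.
Sum = 4.4096439 × 10^11.
SE = √(4.4096439 × 10^11) = 664050.

664050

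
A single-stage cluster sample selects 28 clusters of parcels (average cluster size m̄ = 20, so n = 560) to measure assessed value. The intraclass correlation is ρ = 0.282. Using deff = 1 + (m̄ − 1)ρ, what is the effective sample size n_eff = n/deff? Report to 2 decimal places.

deff = 1 + (20 − 1)·0.282 = 1 + 5.358 = 6.358.
n_eff = 560 / 6.358 = 88.08.

88.08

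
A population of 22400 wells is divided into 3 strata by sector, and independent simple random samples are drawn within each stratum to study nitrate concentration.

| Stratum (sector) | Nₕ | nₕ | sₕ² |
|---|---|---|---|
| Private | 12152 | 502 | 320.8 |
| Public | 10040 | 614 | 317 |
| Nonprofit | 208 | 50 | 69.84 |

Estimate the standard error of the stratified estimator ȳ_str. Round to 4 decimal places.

Var(ȳ_str) = Σₕ Wₕ²(1 − fₕ)sₕ²/nₕ with Wₕ = Nₕ/N, N = 22400.
Private: Wₕ = 0.54250000; term = 0.54250000²·(1 − 0.04131007)·320.8/502 = 0.18030522.
Public: Wₕ = 0.44821429; term = 0.44821429²·(1 − 0.06115538)·317/614 = 0.097376913.
Nonprofit: Wₕ = 0.00928571; term = 0.00928571²·(1 − 0.24038462)·69.84/50 = 9.1486837 × 10^-5.
Sum = 0.27777362.
SE = √(0.27777362) = 0.5270.

0.5270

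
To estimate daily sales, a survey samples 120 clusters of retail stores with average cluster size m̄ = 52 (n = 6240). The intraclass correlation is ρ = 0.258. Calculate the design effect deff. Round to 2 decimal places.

14.16

deff = 1 + (52 − 1)·0.258 = 1 + 13.158 = 14.158.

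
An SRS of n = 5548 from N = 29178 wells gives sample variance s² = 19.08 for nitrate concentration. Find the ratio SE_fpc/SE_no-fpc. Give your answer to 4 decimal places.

f = n/N = 5548/29178 = 0.19014326.
SE_no-fpc = √(s²/n) = 0.058643645; SE_fpc = √((1−f)s²/n) = 0.052774613.
Ratio = √(1−f) = 0.89992041.

0.8999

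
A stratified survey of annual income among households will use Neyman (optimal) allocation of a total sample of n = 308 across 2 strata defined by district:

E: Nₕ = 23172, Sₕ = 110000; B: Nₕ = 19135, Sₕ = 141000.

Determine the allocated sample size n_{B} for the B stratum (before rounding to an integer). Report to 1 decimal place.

Neyman allocation: nₕ = n·NₕSₕ / Σⱼ NⱼSⱼ.
Σ NⱼSⱼ = 23172·110000 + 19135·141000 = 5.246955 × 10^9.
n_{B} = 308·19135·141000 / (5.246955 × 10^9) = 158.4.

158.4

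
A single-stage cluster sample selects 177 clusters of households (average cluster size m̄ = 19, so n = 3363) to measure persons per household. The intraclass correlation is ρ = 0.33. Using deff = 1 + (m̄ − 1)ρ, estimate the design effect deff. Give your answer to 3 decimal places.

deff = 1 + (19 − 1)·0.33 = 1 + 5.94 = 6.94.

6.940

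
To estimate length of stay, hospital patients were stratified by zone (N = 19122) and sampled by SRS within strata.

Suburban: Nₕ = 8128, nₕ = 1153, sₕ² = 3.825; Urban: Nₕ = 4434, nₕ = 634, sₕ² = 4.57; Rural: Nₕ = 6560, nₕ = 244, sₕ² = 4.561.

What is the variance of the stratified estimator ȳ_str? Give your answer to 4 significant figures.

0.002965

Var(ȳ_str) = Σₕ Wₕ²(1 − fₕ)sₕ²/nₕ with Wₕ = Nₕ/N, N = 19122.
Suburban: Wₕ = 0.42506014; term = 0.42506014²·(1 − 0.14185531)·3.825/1153 = 5.1435553 × 10^-4.
Urban: Wₕ = 0.23187951; term = 0.23187951²·(1 − 0.14298602)·4.57/634 = 3.3215409 × 10^-4.
Rural: Wₕ = 0.34306035; term = 0.34306035²·(1 − 0.03719512)·4.561/244 = 0.0021181152.
Sum = 0.0029646248.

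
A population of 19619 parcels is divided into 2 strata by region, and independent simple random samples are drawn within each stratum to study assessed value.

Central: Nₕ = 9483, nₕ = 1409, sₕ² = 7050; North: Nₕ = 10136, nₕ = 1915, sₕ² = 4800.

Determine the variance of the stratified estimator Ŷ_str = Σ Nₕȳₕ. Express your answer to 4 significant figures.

5.920 × 10^8

Var(Ŷ_str) = Σₕ Nₕ²(1 − fₕ)sₕ²/nₕ.
Central: 9483²·(1 − 1409/9483)·7050/1409 = 3.8310041 × 10^8.
North: 10136²·(1 − 1915/10136)·4800/1915 = 2.0886406 × 10^8.
Sum = 5.9196447 × 10^8.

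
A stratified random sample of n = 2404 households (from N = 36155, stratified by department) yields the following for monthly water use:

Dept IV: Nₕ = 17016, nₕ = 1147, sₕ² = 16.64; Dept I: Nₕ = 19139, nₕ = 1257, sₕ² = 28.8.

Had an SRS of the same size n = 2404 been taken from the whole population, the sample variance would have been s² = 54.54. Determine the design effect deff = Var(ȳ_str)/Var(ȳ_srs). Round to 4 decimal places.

Var(ȳ_str) = Σ Wₕ²(1−fₕ)sₕ²/nₕ with Wₕ = Nₕ/36155:
  Dept IV: (17016/36155)²·(1−1147/17016)·16.64/1147 = 0.0029968169
  Dept I: (19139/36155)²·(1−1257/19139)·28.8/1257 = 0.0059986816
  → Var(ȳ_str) = 0.0089954985.
Var(ȳ_srs) = (1 − 2404/36155)·54.54/2404 = 0.021178683.
deff = 0.0089954985 / 0.021178683 = 0.4247.

0.4247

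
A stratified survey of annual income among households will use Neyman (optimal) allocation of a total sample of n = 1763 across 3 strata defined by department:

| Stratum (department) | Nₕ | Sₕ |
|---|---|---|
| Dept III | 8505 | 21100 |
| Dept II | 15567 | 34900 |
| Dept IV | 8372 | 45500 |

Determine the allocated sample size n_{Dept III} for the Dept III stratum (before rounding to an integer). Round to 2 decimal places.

286.66

Neyman allocation: nₕ = n·NₕSₕ / Σⱼ NⱼSⱼ.
Σ NⱼSⱼ = 8505·21100 + 15567·34900 + 8372·45500 = 1.1036698 × 10^9.
n_{Dept III} = 1763·8505·21100 / (1.1036698 × 10^9) = 286.66.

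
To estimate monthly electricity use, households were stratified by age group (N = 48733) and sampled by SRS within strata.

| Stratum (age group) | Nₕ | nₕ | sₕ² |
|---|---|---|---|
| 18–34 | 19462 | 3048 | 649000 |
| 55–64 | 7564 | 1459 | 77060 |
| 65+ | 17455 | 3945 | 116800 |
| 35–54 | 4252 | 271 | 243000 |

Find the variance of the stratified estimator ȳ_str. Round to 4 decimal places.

38.9988

Var(ȳ_str) = Σₕ Wₕ²(1 − fₕ)sₕ²/nₕ with Wₕ = Nₕ/N, N = 48733.
18–34: Wₕ = 0.39935978; term = 0.39935978²·(1 − 0.15661289)·649000/3048 = 28.640813.
55–64: Wₕ = 0.15521310; term = 0.15521310²·(1 − 0.19288736)·77060/1459 = 1.0269862.
65+: Wₕ = 0.35817618; term = 0.35817618²·(1 − 0.22600974)·116800/3945 = 2.9398471.
35–54: Wₕ = 0.08725094; term = 0.08725094²·(1 − 0.06373471)·243000/271 = 6.3911075.
Sum = 38.998754.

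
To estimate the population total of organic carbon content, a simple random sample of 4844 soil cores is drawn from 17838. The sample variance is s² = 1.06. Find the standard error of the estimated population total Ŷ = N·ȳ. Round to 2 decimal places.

225.21

Var(Ŷ) = N²·Var(ȳ) = N²·(1 − n/N)·s²/n.
f = 4844/17838 = 0.27155511; Var(ȳ) = 0.72844489·1.06/4844 = 1.5940371 × 10^-4.
Var(Ŷ) = 17838² · (1.5940371 × 10^-4) = 50721.343.
SE(Ŷ) = √(50721.343) = 225.21.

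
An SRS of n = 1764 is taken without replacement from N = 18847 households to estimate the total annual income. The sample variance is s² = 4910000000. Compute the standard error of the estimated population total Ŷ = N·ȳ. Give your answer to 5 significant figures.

Var(Ŷ) = N²·Var(ȳ) = N²·(1 − n/N)·s²/n.
f = 1764/18847 = 0.09359580; Var(ȳ) = 0.90640420·4910000000/1764 = 2.5229278 × 10^6.
Var(Ŷ) = 18847² · (2.5229278 × 10^6) = 8.9616769 × 10^14.
SE(Ŷ) = √(8.9616769 × 10^14) = 2.9936 × 10^7.

2.9936 × 10^7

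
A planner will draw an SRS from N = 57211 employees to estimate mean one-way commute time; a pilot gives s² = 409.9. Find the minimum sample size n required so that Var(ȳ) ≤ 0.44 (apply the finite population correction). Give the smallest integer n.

Without fpc, n₀ = s²/D = 409.9/0.44 = 931.5909.
With fpc, (1 − n/N)·s²/n ≤ D requires n ≥ n₀/(1 + n₀/N) = 931.5909/(1 + 931.5909/57211) = 916.6645.
Rounding up, n = 917.

917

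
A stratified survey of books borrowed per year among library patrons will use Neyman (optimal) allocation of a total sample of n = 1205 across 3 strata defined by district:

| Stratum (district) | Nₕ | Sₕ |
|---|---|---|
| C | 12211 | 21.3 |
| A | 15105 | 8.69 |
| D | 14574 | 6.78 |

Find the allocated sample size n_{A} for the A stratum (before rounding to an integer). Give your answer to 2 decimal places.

Neyman allocation: nₕ = n·NₕSₕ / Σⱼ NⱼSⱼ.
Σ NⱼSⱼ = 12211·21.3 + 15105·8.69 + 14574·6.78 = 490168.47.
n_{A} = 1205·15105·8.69 / 490168.47 = 322.69.

322.69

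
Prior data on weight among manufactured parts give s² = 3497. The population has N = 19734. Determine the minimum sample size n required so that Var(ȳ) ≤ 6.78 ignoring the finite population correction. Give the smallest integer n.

516

Without fpc, n₀ = s²/D = 3497/6.78 = 515.7817.
Rounding up, n = 516.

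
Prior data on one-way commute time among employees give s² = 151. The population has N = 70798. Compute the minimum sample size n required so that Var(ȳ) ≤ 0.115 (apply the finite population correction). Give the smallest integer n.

Without fpc, n₀ = s²/D = 151/0.115 = 1313.0435.
With fpc, (1 − n/N)·s²/n ≤ D requires n ≥ n₀/(1 + n₀/N) = 1313.0435/(1 + 1313.0435/70798) = 1289.1348.
Rounding up, n = 1290.

1290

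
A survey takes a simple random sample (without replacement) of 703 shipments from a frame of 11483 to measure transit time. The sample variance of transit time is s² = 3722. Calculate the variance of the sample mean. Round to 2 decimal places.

Under SRS without replacement, Var(ȳ) = (1 − f)·s²/n with f = n/N = 703/11483 = 0.06122094.
Var(ȳ) = (1 − 0.06122094)·3722/703 = 0.93877906·5.2944523 = 4.970321.

4.97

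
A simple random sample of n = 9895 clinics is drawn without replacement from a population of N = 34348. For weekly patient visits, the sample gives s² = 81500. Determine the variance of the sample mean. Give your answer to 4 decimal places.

5.8637

Under SRS without replacement, Var(ȳ) = (1 − f)·s²/n with f = n/N = 9895/34348 = 0.28808082.
Var(ȳ) = (1 − 0.28808082)·81500/9895 = 0.71191918·8.2364831 = 5.8637103.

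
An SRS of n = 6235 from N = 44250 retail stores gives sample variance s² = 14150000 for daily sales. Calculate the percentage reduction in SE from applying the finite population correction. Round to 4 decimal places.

f = n/N = 6235/44250 = 0.14090395.
SE_no-fpc = √(s²/n) = 47.63871; SE_fpc = √((1−f)s²/n) = 44.155098.
Ratio = √(1−f) = 0.92687434. Reduction = 100·(1 − 0.92687434) = 7.3126%.

7.3126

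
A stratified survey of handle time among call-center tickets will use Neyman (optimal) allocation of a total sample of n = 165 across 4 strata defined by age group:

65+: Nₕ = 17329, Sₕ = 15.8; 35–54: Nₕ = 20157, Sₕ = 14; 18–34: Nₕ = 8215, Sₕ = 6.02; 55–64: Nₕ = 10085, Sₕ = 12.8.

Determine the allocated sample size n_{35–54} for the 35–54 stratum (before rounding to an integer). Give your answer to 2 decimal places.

63.39

Neyman allocation: nₕ = n·NₕSₕ / Σⱼ NⱼSⱼ.
Σ NⱼSⱼ = 17329·15.8 + 20157·14 + 8215·6.02 + 10085·12.8 = 734538.5.
n_{35–54} = 165·20157·14 / 734538.5 = 63.39.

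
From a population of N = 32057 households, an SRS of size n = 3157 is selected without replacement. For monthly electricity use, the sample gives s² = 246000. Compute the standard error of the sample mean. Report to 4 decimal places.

Under SRS without replacement, Var(ȳ) = (1 − f)·s²/n with f = n/N = 3157/32057 = 0.09848083.
Var(ȳ) = (1 − 0.09848083)·246000/3157 = 0.90151917·77.922078 = 70.248247.
SE(ȳ) = √(70.248247) = 8.3814.

8.3814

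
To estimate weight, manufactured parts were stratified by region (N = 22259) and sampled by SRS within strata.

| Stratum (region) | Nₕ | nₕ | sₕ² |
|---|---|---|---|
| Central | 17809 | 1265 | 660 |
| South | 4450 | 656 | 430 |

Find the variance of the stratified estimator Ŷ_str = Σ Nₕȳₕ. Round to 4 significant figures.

Var(Ŷ_str) = Σₕ Nₕ²(1 − fₕ)sₕ²/nₕ.
Central: 17809²·(1 − 1265/17809)·660/1265 = 1.5372109 × 10^8.
South: 4450²·(1 − 656/4450)·430/656 = 1.1066797 × 10^7.
Sum = 1.6478789 × 10^8.

1.648 × 10^8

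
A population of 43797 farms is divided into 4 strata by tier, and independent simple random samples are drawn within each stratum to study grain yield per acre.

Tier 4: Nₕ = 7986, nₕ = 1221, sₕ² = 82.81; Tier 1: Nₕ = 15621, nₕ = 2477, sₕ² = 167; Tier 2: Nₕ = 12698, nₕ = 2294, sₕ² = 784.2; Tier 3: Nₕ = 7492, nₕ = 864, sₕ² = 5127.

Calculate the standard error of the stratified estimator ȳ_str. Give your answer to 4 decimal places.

0.4316

Var(ȳ_str) = Σₕ Wₕ²(1 − fₕ)sₕ²/nₕ with Wₕ = Nₕ/N, N = 43797.
Tier 4: Wₕ = 0.18234126; term = 0.18234126²·(1 − 0.15289256)·82.81/1221 = 0.0019101853.
Tier 1: Wₕ = 0.35666826; term = 0.35666826²·(1 − 0.15856859)·167/2477 = 0.0072166912.
Tier 2: Wₕ = 0.28992853; term = 0.28992853²·(1 − 0.18065837)·784.2/2294 = 0.023544006.
Tier 3: Wₕ = 0.17106194; term = 0.17106194²·(1 − 0.11532301)·5127/864 = 0.15361765.
Sum = 0.18628853.
SE = √(0.18628853) = 0.4316.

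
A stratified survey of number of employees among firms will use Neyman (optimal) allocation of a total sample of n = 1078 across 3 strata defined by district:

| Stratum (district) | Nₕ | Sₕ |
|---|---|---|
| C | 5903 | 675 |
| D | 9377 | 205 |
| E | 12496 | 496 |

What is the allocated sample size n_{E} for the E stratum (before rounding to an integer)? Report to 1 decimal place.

552.0

Neyman allocation: nₕ = n·NₕSₕ / Σⱼ NⱼSⱼ.
Σ NⱼSⱼ = 5903·675 + 9377·205 + 12496·496 = 1.2104826 × 10^7.
n_{E} = 1078·12496·496 / (1.2104826 × 10^7) = 552.0.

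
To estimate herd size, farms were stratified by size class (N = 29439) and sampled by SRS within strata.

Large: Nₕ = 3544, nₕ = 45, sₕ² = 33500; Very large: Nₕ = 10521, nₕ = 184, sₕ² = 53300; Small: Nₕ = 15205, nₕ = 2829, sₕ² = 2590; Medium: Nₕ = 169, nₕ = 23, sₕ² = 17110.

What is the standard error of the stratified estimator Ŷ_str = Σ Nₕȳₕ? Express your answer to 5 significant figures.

Var(Ŷ_str) = Σₕ Nₕ²(1 − fₕ)sₕ²/nₕ.
Large: 3544²·(1 − 45/3544)·33500/45 = 9.2314506 × 10^9.
Very large: 10521²·(1 − 184/10521)·53300/184 = 3.1503654 × 10^10.
Small: 15205²·(1 − 2829/15205)·2590/2829 = 1.7227948 × 10^8.
Medium: 169²·(1 − 23/169)·17110/23 = 1.835531 × 10^7.
Sum = 4.0925739 × 10^10.
SE = √(4.0925739 × 10^10) = 202300.

202300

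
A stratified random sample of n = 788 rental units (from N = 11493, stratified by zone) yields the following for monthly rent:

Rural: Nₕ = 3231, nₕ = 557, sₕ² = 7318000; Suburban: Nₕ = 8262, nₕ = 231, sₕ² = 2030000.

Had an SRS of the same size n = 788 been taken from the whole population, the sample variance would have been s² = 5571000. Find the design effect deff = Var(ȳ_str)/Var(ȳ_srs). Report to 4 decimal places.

Var(ȳ_str) = Σ Wₕ²(1−fₕ)sₕ²/nₕ with Wₕ = Nₕ/11493:
  Rural: (3231/11493)²·(1−557/3231)·7318000/557 = 859.34738
  Suburban: (8262/11493)²·(1−231/8262)·2030000/231 = 4414.4038
  → Var(ȳ_str) = 5273.7512.
Var(ȳ_srs) = (1 − 788/11493)·5571000/788 = 6585.0671.
deff = 5273.7512 / 6585.0671 = 0.8009.

0.8009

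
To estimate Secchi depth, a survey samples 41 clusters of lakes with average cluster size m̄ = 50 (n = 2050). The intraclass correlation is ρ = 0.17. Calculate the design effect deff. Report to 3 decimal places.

deff = 1 + (50 − 1)·0.17 = 1 + 8.33 = 9.33.

9.330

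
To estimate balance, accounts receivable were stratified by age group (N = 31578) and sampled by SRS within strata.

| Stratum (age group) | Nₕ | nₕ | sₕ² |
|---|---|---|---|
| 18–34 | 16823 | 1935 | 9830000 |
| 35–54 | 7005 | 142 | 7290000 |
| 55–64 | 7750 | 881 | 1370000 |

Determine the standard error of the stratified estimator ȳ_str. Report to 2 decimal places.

Var(ȳ_str) = Σₕ Wₕ²(1 − fₕ)sₕ²/nₕ with Wₕ = Nₕ/N, N = 31578.
18–34: Wₕ = 0.53274432; term = 0.53274432²·(1 − 0.11502110)·9830000/1935 = 1275.9778.
35–54: Wₕ = 0.22183165; term = 0.22183165²·(1 − 0.02027123)·7290000/142 = 2475.0962.
55–64: Wₕ = 0.24542403; term = 0.24542403²·(1 − 0.11367742)·1370000/881 = 83.017688.
Sum = 3834.0917.
SE = √(3834.0917) = 61.92.

61.92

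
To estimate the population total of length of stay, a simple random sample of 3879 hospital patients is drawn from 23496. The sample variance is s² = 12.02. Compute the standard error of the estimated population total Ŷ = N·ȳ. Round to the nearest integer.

Var(Ŷ) = N²·Var(ȳ) = N²·(1 − n/N)·s²/n.
f = 3879/23496 = 0.16509193; Var(ȳ) = 0.83490807·12.02/3879 = 0.0025871603.
Var(Ŷ) = 23496² · 0.0025871603 = 1.4282729 × 10^6.
SE(Ŷ) = √(1.4282729 × 10^6) = 1195.

1195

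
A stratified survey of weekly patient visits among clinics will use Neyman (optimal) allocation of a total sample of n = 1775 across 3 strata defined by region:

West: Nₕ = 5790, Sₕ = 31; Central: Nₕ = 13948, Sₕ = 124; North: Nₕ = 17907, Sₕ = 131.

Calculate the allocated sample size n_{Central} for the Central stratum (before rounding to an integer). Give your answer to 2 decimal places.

721.52

Neyman allocation: nₕ = n·NₕSₕ / Σⱼ NⱼSⱼ.
Σ NⱼSⱼ = 5790·31 + 13948·124 + 17907·131 = 4.254859 × 10^6.
n_{Central} = 1775·13948·124 / (4.254859 × 10^6) = 721.52.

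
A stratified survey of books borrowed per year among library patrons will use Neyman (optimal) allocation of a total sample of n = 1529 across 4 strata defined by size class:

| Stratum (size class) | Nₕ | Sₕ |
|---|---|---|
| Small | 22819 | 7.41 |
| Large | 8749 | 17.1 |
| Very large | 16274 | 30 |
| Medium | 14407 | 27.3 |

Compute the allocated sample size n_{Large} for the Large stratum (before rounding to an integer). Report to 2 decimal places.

190.59

Neyman allocation: nₕ = n·NₕSₕ / Σⱼ NⱼSⱼ.
Σ NⱼSⱼ = 22819·7.41 + 8749·17.1 + 16274·30 + 14407·27.3 = 1.2002278 × 10^6.
n_{Large} = 1529·8749·17.1 / (1.2002278 × 10^6) = 190.59.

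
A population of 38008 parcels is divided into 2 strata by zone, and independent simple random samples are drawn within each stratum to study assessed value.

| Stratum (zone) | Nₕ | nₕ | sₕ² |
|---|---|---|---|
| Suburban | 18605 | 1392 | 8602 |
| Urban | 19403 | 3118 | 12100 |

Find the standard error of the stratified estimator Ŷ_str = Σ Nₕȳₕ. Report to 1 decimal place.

56614.6

Var(Ŷ_str) = Σₕ Nₕ²(1 − fₕ)sₕ²/nₕ.
Suburban: 18605²·(1 − 1392/18605)·8602/1392 = 1.979003 × 10^9.
Urban: 19403²·(1 − 3118/19403)·12100/3118 = 1.226213 × 10^9.
Sum = 3.205216 × 10^9.
SE = √(3.205216 × 10^9) = 56614.6.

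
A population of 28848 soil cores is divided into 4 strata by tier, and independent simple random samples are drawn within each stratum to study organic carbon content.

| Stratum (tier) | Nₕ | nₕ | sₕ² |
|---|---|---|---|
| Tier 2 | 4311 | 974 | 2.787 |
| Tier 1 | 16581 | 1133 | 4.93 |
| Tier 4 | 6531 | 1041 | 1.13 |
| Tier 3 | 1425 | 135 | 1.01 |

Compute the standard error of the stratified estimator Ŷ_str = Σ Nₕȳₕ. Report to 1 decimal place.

Var(Ŷ_str) = Σₕ Nₕ²(1 − fₕ)sₕ²/nₕ.
Tier 2: 4311²·(1 − 974/4311)·2.787/974 = 41163.495.
Tier 1: 16581²·(1 − 1133/16581)·4.93/1133 = 1.1145511 × 10^6.
Tier 4: 6531²·(1 − 1041/6531)·1.13/1041 = 38920.619.
Tier 3: 1425²·(1 − 135/1425)·1.01/135 = 13752.833.
Sum = 1.208388 × 10^6.
SE = √(1.208388 × 10^6) = 1099.3.

1099.3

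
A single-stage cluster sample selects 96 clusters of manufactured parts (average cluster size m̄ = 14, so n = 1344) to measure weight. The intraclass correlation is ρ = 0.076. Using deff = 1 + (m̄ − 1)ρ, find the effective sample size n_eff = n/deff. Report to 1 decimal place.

deff = 1 + (14 − 1)·0.076 = 1 + 0.988 = 1.988.
n_eff = 1344 / 1.988 = 676.1.

676.1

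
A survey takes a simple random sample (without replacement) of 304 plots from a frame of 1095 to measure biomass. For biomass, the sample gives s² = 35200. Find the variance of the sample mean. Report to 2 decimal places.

83.64

Under SRS without replacement, Var(ȳ) = (1 − f)·s²/n with f = n/N = 304/1095 = 0.27762557.
Var(ȳ) = (1 − 0.27762557)·35200/304 = 0.72237443·115.78947 = 83.643355.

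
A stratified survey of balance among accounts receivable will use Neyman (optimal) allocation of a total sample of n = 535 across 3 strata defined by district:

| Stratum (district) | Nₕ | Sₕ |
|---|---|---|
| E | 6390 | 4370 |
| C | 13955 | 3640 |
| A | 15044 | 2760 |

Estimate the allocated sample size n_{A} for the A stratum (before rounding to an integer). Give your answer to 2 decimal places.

184.74

Neyman allocation: nₕ = n·NₕSₕ / Σⱼ NⱼSⱼ.
Σ NⱼSⱼ = 6390·4370 + 13955·3640 + 15044·2760 = 1.2024194 × 10^8.
n_{A} = 535·15044·2760 / (1.2024194 × 10^8) = 184.74.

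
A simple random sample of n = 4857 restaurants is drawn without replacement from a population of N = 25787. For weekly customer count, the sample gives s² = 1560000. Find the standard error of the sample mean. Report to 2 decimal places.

Under SRS without replacement, Var(ȳ) = (1 − f)·s²/n with f = n/N = 4857/25787 = 0.18835072.
Var(ȳ) = (1 − 0.18835072)·1560000/4857 = 0.81164928·321.18592 = 260.69032.
SE(ȳ) = √(260.69032) = 16.15.

16.15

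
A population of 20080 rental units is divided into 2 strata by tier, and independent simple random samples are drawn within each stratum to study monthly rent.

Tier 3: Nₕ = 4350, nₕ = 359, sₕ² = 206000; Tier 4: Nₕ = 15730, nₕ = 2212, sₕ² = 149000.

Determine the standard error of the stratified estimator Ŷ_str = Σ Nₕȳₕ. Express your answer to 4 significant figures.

155800

Var(Ŷ_str) = Σₕ Nₕ²(1 − fₕ)sₕ²/nₕ.
Tier 3: 4350²·(1 − 359/4350)·206000/359 = 9.9619362 × 10^9.
Tier 4: 15730²·(1 − 2212/15730)·149000/2212 = 1.4323274 × 10^10.
Sum = 2.428521 × 10^10.
SE = √(2.428521 × 10^10) = 155800.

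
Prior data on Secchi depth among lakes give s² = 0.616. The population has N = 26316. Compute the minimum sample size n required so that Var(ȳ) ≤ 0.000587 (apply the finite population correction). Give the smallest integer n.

1010

Without fpc, n₀ = s²/D = 0.616/0.000587 = 1049.4037.
With fpc, (1 − n/N)·s²/n ≤ D requires n ≥ n₀/(1 + n₀/N) = 1049.4037/(1 + 1049.4037/26316) = 1009.1614.
Rounding up, n = 1010.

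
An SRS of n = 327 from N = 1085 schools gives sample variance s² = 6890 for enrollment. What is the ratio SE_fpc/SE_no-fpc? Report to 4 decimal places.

f = n/N = 327/1085 = 0.30138249.
SE_no-fpc = √(s²/n) = 4.5902436; SE_fpc = √((1−f)s²/n) = 3.836679.
Ratio = √(1−f) = 0.83583342.

0.8358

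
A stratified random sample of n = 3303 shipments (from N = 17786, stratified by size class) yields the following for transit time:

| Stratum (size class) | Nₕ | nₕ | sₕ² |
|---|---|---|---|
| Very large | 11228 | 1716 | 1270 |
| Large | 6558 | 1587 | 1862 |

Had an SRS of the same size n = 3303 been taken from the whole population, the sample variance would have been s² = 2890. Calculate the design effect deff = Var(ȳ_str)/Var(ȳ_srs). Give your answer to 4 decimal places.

0.5204

Var(ȳ_str) = Σ Wₕ²(1−fₕ)sₕ²/nₕ with Wₕ = Nₕ/17786:
  Very large: (11228/17786)²·(1−1716/11228)·1270/1716 = 0.24986424
  Large: (6558/17786)²·(1−1587/6558)·1862/1587 = 0.12090976
  → Var(ȳ_str) = 0.370774.
Var(ȳ_srs) = (1 − 3303/17786)·2890/3303 = 0.71247481.
deff = 0.370774 / 0.71247481 = 0.5204.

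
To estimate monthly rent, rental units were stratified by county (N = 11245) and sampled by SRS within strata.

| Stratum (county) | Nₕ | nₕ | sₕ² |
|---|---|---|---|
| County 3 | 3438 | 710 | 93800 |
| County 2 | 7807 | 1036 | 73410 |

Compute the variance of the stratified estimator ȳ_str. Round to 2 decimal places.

39.42

Var(ȳ_str) = Σₕ Wₕ²(1 − fₕ)sₕ²/nₕ with Wₕ = Nₕ/N, N = 11245.
County 3: Wₕ = 0.30573588; term = 0.30573588²·(1 − 0.20651542)·93800/710 = 9.7988658.
County 2: Wₕ = 0.69426412; term = 0.69426412²·(1 − 0.13270142)·73410/1036 = 29.621943.
Sum = 39.420809.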